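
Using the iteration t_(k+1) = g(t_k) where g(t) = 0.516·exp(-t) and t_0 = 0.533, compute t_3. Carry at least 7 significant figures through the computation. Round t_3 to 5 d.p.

0.35245

t_1 = g(0.533000) = 0.302810
t_2 = g(0.302810) = 0.381189
t_3 = g(0.381189) = 0.352453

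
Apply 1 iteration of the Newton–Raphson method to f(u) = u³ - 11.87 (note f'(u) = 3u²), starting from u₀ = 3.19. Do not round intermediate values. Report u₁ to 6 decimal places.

u_0 = 3.190000: f = 20.591759, f' = 30.528300 → u_1 = 3.190000 - (20.591759)/(30.528300) = 2.515486

2.515486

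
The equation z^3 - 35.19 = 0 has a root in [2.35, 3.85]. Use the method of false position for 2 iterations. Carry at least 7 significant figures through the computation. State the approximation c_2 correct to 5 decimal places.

f(2.350000) = -22.212125, f(3.850000) = 21.876625
step 1: c = 3.105707, f(c) = -5.234157 < 0 → new bracket [3.105707, 3.850000]
step 2: c = 3.249405, f(c) = -0.880741 < 0 → new bracket [3.249405, 3.850000]

3.24940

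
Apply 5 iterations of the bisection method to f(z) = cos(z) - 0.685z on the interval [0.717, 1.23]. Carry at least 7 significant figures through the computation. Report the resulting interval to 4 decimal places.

[0.8933, 0.9094]

f(0.717000) = 0.262635, f(1.230000) = -0.508312 (opposite signs)
step 1: m = 0.973500, f(m) = -0.104439 < 0 → root in [0.717000, 0.973500]
step 2: m = 0.845250, f(m) = 0.084548 > 0 → root in [0.845250, 0.973500]
step 3: m = 0.909375, f(m) = -0.008683 < 0 → root in [0.845250, 0.909375]
step 4: m = 0.877313, f(m) = 0.038261 > 0 → root in [0.877313, 0.909375]
step 5: m = 0.893344, f(m) = 0.014870 > 0 → root in [0.893344, 0.909375]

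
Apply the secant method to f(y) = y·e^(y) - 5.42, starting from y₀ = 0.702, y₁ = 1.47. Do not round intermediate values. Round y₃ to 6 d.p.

Secant update: y_(k+1) = y_k − f(y_k)·(y_k − y_(k-1))/(f(y_k) − f(y_(k-1))).
f(y_0) = -4.003515, f(y_1) = 0.973376
y_2 = 1.470000 - (0.973376)·(1.470000 - 0.702000)/(0.973376 - (-4.003515)) = 1.319795; f(y_2) = -0.480461
y_3 = 1.319795 - (-0.480461)·(1.319795 - 1.470000)/(-0.480461 - (0.973376)) = 1.369435; f(y_3) = -0.033840

1.369435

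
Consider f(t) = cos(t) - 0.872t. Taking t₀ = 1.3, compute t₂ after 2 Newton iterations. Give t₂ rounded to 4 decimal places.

Newton update: t ← t − f(t)/f'(t).
f'(t) = -sin(t) - 0.872
t_0 = 1.300000: f = -0.866101, f' = -1.835558 → t_1 = 1.300000 - (-0.866101)/(-1.835558) = 0.828154
t_1 = 0.828154: f = -0.045913, f' = -1.608684 → t_2 = 0.828154 - (-0.045913)/(-1.608684) = 0.799613

0.7996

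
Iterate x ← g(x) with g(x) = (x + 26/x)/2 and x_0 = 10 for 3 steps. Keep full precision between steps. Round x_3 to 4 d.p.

5.1003

x_1 = g(10.000000) = 6.300000
x_2 = g(6.300000) = 5.213492
x_3 = g(5.213492) = 5.100276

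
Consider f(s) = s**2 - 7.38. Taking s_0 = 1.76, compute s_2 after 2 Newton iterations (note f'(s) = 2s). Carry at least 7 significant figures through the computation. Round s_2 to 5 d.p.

2.72797

Newton update: s ← s − f(s)/f'(s).
s_0 = 1.760000: f = -4.282400, f' = 3.520000 → s_1 = 1.760000 - (-4.282400)/(3.520000) = 2.976591
s_1 = 2.976591: f = 1.480093, f' = 5.953182 → s_2 = 2.976591 - (1.480093)/(5.953182) = 2.727969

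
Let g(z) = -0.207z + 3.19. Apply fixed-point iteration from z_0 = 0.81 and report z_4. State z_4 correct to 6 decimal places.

2.639551

z_1 = g(0.810000) = 3.022330
z_2 = g(3.022330) = 2.564378
z_3 = g(2.564378) = 2.659174
z_4 = g(2.659174) = 2.639551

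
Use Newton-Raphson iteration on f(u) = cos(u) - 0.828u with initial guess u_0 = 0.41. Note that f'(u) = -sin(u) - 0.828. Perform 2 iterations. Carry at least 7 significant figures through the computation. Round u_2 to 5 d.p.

u_0 = 0.410000: f = 0.577641, f' = -1.226609 → u_1 = 0.410000 - (0.577641)/(-1.226609) = 0.880925
u_1 = 0.880925: f = -0.092968, f' = -1.599328 → u_2 = 0.880925 - (-0.092968)/(-1.599328) = 0.822796

0.82280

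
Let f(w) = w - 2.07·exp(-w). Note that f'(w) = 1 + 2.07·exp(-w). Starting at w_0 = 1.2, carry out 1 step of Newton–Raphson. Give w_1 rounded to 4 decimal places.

0.8449

Newton update: w ← w − f(w)/f'(w).
w_0 = 1.200000: f = 0.576528, f' = 1.623472 → w_1 = 1.200000 - (0.576528)/(1.623472) = 0.844880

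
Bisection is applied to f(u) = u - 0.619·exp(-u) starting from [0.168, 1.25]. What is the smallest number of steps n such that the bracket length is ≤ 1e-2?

Initial width b − a = 1.25 − 0.168 = 1.082000.
After n steps the width is (b−a)/2^n; need (b−a)/2^n ≤ 1e-2.
So n ≥ log₂(1.082000/1e-2) = log₂(108.2000) ≈ 6.7576.
Hence n = 7.

7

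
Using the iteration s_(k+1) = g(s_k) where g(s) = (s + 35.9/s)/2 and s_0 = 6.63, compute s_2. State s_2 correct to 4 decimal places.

5.9917

s_1 = g(6.630000) = 6.022391
s_2 = g(6.022391) = 5.991739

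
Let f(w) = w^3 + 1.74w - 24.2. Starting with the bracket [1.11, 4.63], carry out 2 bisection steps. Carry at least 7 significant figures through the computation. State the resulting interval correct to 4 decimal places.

f(1.110000) = -20.900969, f(4.630000) = 83.109047 (opposite signs)
step 1: m = 2.870000, f(m) = 4.433703 > 0 → root in [1.110000, 2.870000]
step 2: m = 1.990000, f(m) = -12.856801 < 0 → root in [1.990000, 2.870000]

[1.9900, 2.8700]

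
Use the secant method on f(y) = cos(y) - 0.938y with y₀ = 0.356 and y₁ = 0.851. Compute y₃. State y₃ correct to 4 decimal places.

Secant update: y_(k+1) = y_k − f(y_k)·(y_k − y_(k-1))/(f(y_k) − f(y_(k-1))).
f(y_0) = 0.603370, f(y_1) = -0.139006
y_2 = 0.851000 - (-0.139006)·(0.851000 - 0.356000)/(-0.139006 - (0.603370)) = 0.758314; f(y_2) = 0.014699
y_3 = 0.758314 - (0.014699)·(0.758314 - 0.851000)/(0.014699 - (-0.139006)) = 0.767177; f(y_3) = 0.000261

0.7672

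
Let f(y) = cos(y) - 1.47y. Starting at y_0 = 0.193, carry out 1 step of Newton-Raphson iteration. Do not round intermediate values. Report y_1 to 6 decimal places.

f'(y) = -sin(y) - 1.47
y_0 = 0.193000: f = 0.697723, f' = -1.661804 → y_1 = 0.193000 - (0.697723)/(-1.661804) = 0.612859

0.612859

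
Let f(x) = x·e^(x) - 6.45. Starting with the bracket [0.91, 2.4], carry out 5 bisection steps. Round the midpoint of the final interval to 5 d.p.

f(0.910000) = -4.189266, f(2.400000) = 20.005623 (opposite signs)
step 1: m = 1.655000, f(m) = 2.210747 > 0 → root in [0.910000, 1.655000]
step 2: m = 1.282500, f(m) = -1.825763 < 0 → root in [1.282500, 1.655000]
step 3: m = 1.468750, f(m) = -0.070041 < 0 → root in [1.468750, 1.655000]
step 4: m = 1.561875, f(m) = 0.996633 > 0 → root in [1.468750, 1.561875]
step 5: m = 1.515313, f(m) = 0.445949 > 0 → root in [1.468750, 1.515313]
Midpoint of [1.468750, 1.515313] = 1.492031

1.49203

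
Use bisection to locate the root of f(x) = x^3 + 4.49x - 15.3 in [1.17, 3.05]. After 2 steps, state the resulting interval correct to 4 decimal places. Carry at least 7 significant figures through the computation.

f(1.170000) = -8.445087, f(3.050000) = 26.767125 (opposite signs)
step 1: m = 2.110000, f(m) = 3.567831 > 0 → root in [1.170000, 2.110000]
step 2: m = 1.640000, f(m) = -3.525456 < 0 → root in [1.640000, 2.110000]

[1.6400, 2.1100]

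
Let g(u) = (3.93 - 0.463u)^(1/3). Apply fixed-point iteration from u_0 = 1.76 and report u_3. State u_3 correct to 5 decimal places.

1.48032

u_1 = g(1.760000) = 1.460466
u_2 = g(1.460466) = 1.481826
u_3 = g(1.481826) = 1.480323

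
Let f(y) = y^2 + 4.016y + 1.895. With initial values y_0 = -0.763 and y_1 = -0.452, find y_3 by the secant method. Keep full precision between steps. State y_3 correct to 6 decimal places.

-0.546358

f(y_0) = -0.587039, f(y_1) = 0.284072
y_2 = -0.452000 - (0.284072)·(-0.452000 - -0.763000)/(0.284072 - (-0.587039)) = -0.553418; f(y_2) = -0.021255
y_3 = -0.553418 - (-0.021255)·(-0.553418 - -0.452000)/(-0.021255 - (0.284072)) = -0.546358; f(y_3) = -0.000666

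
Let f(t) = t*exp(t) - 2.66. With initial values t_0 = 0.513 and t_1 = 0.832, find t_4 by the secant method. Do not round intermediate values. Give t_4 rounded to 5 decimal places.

0.98877

f(t_0) = -1.803139, f(t_1) = -0.748139
t_2 = 0.832000 - (-0.748139)·(0.832000 - 0.513000)/(-0.748139 - (-1.803139)) = 1.058215; f(t_2) = 0.388951
t_3 = 1.058215 - (0.388951)·(1.058215 - 0.832000)/(0.388951 - (-0.748139)) = 0.980836; f(t_3) = -0.044420
t_4 = 0.980836 - (-0.044420)·(0.980836 - 1.058215)/(-0.044420 - (0.388951)) = 0.988767; f(t_4) = -0.002274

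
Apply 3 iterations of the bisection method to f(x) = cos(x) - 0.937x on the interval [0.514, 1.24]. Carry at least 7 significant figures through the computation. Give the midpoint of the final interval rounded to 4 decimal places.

0.7409

f(0.514000) = 0.389167, f(1.240000) = -0.837084 (opposite signs)
step 1: m = 0.877000, f(m) = -0.182289 < 0 → root in [0.514000, 0.877000]
step 2: m = 0.695500, f(m) = 0.116050 > 0 → root in [0.695500, 0.877000]
step 3: m = 0.786250, f(m) = -0.030212 < 0 → root in [0.695500, 0.786250]
Midpoint of [0.695500, 0.786250] = 0.740875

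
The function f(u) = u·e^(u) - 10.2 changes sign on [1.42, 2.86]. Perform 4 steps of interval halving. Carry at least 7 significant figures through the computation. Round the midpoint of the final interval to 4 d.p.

1.7350

f(1.420000) = -4.325289, f(2.860000) = 39.739967 (opposite signs)
step 1: m = 2.140000, f(m) = 7.988797 > 0 → root in [1.420000, 2.140000]
step 2: m = 1.780000, f(m) = 0.355144 > 0 → root in [1.420000, 1.780000]
step 3: m = 1.600000, f(m) = -2.275148 < 0 → root in [1.600000, 1.780000]
step 4: m = 1.690000, f(m) = -1.041078 < 0 → root in [1.690000, 1.780000]
Midpoint of [1.690000, 1.780000] = 1.735000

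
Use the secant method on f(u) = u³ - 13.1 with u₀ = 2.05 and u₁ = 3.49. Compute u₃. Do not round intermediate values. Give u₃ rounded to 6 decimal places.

2.314582

f(u_0) = -4.484875, f(u_1) = 29.408549
u_2 = 3.490000 - (29.408549)·(3.490000 - 2.050000)/(29.408549 - (-4.484875)) = 2.240545; f(u_2) = -1.852371
u_3 = 2.240545 - (-1.852371)·(2.240545 - 3.490000)/(-1.852371 - (29.408549)) = 2.314582; f(u_3) = -0.700120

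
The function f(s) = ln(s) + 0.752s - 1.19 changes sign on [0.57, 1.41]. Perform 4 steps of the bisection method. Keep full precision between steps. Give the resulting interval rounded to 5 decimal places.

f(0.570000) = -1.323479, f(1.410000) = 0.213910 (opposite signs)
step 1: m = 0.990000, f(m) = -0.455570 < 0 → root in [0.990000, 1.410000]
step 2: m = 1.200000, f(m) = -0.105278 < 0 → root in [1.200000, 1.410000]
step 3: m = 1.305000, f(m) = 0.057563 > 0 → root in [1.200000, 1.305000]
step 4: m = 1.252500, f(m) = -0.022978 < 0 → root in [1.252500, 1.305000]

[1.25250, 1.30500]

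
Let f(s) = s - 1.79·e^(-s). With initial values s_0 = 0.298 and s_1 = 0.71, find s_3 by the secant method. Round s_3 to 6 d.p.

f(s_0) = -1.030719, f(s_1) = -0.170043
s_2 = 0.710000 - (-0.170043)·(0.710000 - 0.298000)/(-0.170043 - (-1.030719)) = 0.791399; f(s_2) = -0.019848
s_3 = 0.791399 - (-0.019848)·(0.791399 - 0.710000)/(-0.019848 - (-0.170043)) = 0.802155; f(s_3) = -0.000412

0.802155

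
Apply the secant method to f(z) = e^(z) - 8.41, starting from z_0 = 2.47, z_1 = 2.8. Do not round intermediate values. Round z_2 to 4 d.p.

2.2264

Secant update: z_(k+1) = z_k − f(z_k)·(z_k − z_(k-1))/(f(z_k) − f(z_(k-1))).
f(z_0) = 3.412447, f(z_1) = 8.034647
z_2 = 2.800000 - (8.034647)·(2.800000 - 2.470000)/(8.034647 - (3.412447)) = 2.226370; f(z_2) = 0.856167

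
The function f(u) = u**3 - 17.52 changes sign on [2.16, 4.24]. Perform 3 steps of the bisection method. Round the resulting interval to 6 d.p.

[2.420000, 2.680000]

f(2.160000) = -7.442304, f(4.240000) = 58.705024 (opposite signs)
step 1: m = 3.200000, f(m) = 15.248000 > 0 → root in [2.160000, 3.200000]
step 2: m = 2.680000, f(m) = 1.728832 > 0 → root in [2.160000, 2.680000]
step 3: m = 2.420000, f(m) = -3.347512 < 0 → root in [2.420000, 2.680000]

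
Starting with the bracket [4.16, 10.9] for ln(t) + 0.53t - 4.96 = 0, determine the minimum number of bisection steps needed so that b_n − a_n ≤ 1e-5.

Initial width b − a = 10.9 − 4.16 = 6.740000.
After n steps the width is (b−a)/2^n; need (b−a)/2^n ≤ 1e-5.
So n ≥ log₂(6.740000/1e-5) = log₂(674000.0000) ≈ 19.3624.
Hence n = 20.

20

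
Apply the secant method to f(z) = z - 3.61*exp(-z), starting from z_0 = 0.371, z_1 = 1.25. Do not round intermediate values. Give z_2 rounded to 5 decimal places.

f(z_0) = -2.120059, f(z_1) = 0.215718
z_2 = 1.250000 - (0.215718)·(1.250000 - 0.371000)/(0.215718 - (-2.120059)) = 1.168821; f(z_2) = 0.047075

1.16882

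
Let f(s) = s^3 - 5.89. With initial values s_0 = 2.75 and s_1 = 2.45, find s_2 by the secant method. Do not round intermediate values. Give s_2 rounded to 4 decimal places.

f(s_0) = 14.906875, f(s_1) = 8.816125
s_2 = 2.450000 - (8.816125)·(2.450000 - 2.750000)/(8.816125 - (14.906875)) = 2.015762; f(s_2) = 2.300634

2.0158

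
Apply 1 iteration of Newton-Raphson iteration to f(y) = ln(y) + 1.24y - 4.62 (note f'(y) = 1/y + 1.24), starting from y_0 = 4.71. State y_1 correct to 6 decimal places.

y_0 = 4.710000: f = 2.770088, f' = 1.452314 → y_1 = 4.710000 - (2.770088)/(1.452314) = 2.802639

2.802639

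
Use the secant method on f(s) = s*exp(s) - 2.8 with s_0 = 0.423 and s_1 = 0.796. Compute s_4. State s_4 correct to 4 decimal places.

Secant update: s_(k+1) = s_k − f(s_k)·(s_k − s_(k-1))/(f(s_k) − f(s_(k-1))).
f(s_0) = -2.154276, f(s_1) = -1.035541
s_2 = 0.796000 - (-1.035541)·(0.796000 - 0.423000)/(-1.035541 - (-2.154276)) = 1.141262; f(s_2) = 0.772971
s_3 = 1.141262 - (0.772971)·(1.141262 - 0.796000)/(0.772971 - (-1.035541)) = 0.993695; f(s_3) = -0.115835
s_4 = 0.993695 - (-0.115835)·(0.993695 - 1.141262)/(-0.115835 - (0.772971)) = 1.012927; f(s_4) = -0.010756

1.0129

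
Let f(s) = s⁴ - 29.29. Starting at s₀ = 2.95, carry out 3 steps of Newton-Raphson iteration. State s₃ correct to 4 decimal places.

f'(s) = 4s³
s_0 = 2.950000: f = 46.443506, f' = 102.689500 → s_1 = 2.950000 - (46.443506)/(102.689500) = 2.497729
s_1 = 2.497729: f = 9.630742, f' = 62.329813 → s_2 = 2.497729 - (9.630742)/(62.329813) = 2.343216
s_2 = 2.343216: f = 0.857369, f' = 51.463232 → s_3 = 2.343216 - (0.857369)/(51.463232) = 2.326556

2.3266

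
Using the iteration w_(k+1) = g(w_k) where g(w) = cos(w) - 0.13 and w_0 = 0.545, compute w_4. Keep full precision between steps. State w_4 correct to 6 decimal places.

w_1 = g(0.545000) = 0.725127
w_2 = g(0.725127) = 0.618415
w_3 = g(0.618415) = 0.684798
w_4 = g(0.684798) = 0.644547

0.644547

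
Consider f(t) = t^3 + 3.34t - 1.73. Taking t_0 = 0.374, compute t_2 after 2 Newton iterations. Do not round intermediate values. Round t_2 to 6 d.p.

f'(t) = 3t^2 + 3.34
t_0 = 0.374000: f = -0.428526, f' = 3.759628 → t_1 = 0.374000 - (-0.428526)/(3.759628) = 0.487981
t_1 = 0.487981: f = 0.016057, f' = 4.054377 → t_2 = 0.487981 - (0.016057)/(4.054377) = 0.484021

0.484021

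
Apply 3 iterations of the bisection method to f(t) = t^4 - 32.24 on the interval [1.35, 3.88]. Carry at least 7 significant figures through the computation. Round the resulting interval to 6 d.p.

f(1.350000) = -28.918494, f(3.880000) = 194.394959 (opposite signs)
step 1: m = 2.615000, f(m) = 14.521321 > 0 → root in [1.350000, 2.615000]
step 2: m = 1.982500, f(m) = -16.792693 < 0 → root in [1.982500, 2.615000]
step 3: m = 2.298750, f(m) = -4.316685 < 0 → root in [2.298750, 2.615000]

[2.298750, 2.615000]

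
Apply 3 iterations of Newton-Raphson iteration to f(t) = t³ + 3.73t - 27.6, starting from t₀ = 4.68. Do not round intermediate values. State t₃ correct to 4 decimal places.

Newton update: t ← t − f(t)/f'(t).
f'(t) = 3t² + 3.73
t_0 = 4.680000: f = 92.359632, f' = 69.437200 → t_1 = 4.680000 - (92.359632)/(69.437200) = 3.349883
t_1 = 3.349883: f = 22.486482, f' = 37.395139 → t_2 = 3.349883 - (22.486482)/(37.395139) = 2.748562
t_2 = 2.748562: f = 3.416392, f' = 26.393772 → t_3 = 2.748562 - (3.416392)/(26.393772) = 2.619122

2.6191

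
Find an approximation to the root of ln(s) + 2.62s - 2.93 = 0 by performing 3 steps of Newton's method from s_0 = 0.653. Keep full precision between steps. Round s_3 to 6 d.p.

1.086615

f'(s) = 1/s + 2.62
s_0 = 0.653000: f = -1.645318, f' = 4.151394 → s_1 = 0.653000 - (-1.645318)/(4.151394) = 1.049329
s_1 = 1.049329: f = -0.132607, f' = 3.572990 → s_2 = 1.049329 - (-0.132607)/(3.572990) = 1.086443
s_2 = 1.086443: f = -0.000611, f' = 3.540435 → s_3 = 1.086443 - (-0.000611)/(3.540435) = 1.086615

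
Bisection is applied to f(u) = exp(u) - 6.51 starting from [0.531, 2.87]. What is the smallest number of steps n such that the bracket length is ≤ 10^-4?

15

Initial width b − a = 2.87 − 0.531 = 2.339000.
After n steps the width is (b−a)/2^n; need (b−a)/2^n ≤ 10^-4.
So n ≥ log₂(2.339000/10^-4) = log₂(23390.0000) ≈ 14.5136.
Hence n = 15.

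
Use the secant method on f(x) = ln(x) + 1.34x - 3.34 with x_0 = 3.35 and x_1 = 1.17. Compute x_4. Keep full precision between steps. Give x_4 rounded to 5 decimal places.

Secant update: x_(k+1) = x_k − f(x_k)·(x_k − x_(k-1))/(f(x_k) − f(x_(k-1))).
f(x_0) = 2.357960, f(x_1) = -1.615196
x_2 = 1.170000 - (-1.615196)·(1.170000 - 3.350000)/(-1.615196 - (2.357960)) = 2.056229; f(x_2) = 0.136221
x_3 = 2.056229 - (0.136221)·(2.056229 - 1.170000)/(0.136221 - (-1.615196)) = 1.987300; f(x_3) = 0.009760
x_4 = 1.987300 - (0.009760)·(1.987300 - 2.056229)/(0.009760 - (0.136221)) = 1.981981; f(x_4) = -0.000049

1.98198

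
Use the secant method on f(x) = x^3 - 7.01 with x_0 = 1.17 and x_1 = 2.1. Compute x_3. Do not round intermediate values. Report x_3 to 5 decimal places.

f(x_0) = -5.408387, f(x_1) = 2.251000
x_2 = 2.100000 - (2.251000)·(2.100000 - 1.170000)/(2.251000 - (-5.408387)) = 1.826684; f(x_2) = -0.914764
x_3 = 1.826684 - (-0.914764)·(1.826684 - 2.100000)/(-0.914764 - (2.251000)) = 1.905660; f(x_3) = -0.089516

1.90566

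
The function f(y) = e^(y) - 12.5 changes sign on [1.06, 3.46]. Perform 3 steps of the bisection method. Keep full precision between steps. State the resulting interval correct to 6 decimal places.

f(1.060000) = -9.613629, f(3.460000) = 19.316977 (opposite signs)
step 1: m = 2.260000, f(m) = -2.916911 < 0 → root in [2.260000, 3.460000]
step 2: m = 2.860000, f(m) = 4.961527 > 0 → root in [2.260000, 2.860000]
step 3: m = 2.560000, f(m) = 0.435817 > 0 → root in [2.260000, 2.560000]

[2.260000, 2.560000]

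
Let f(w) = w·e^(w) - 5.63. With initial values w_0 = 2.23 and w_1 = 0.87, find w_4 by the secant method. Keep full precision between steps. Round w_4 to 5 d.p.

1.37069

Secant update: w_(k+1) = w_k − f(w_k)·(w_k − w_(k-1))/(f(w_k) − f(w_(k-1))).
f(w_0) = 15.108701, f(w_1) = -3.553388
w_2 = 0.870000 - (-3.553388)·(0.870000 - 2.230000)/(-3.553388 - (15.108701)) = 1.128953; f(w_2) = -2.138805
w_3 = 1.128953 - (-2.138805)·(1.128953 - 0.870000)/(-2.138805 - (-3.553388)) = 1.520483; f(w_3) = 1.325344
w_4 = 1.520483 - (1.325344)·(1.520483 - 1.128953)/(1.325344 - (-2.138805)) = 1.370688; f(w_4) = -0.232151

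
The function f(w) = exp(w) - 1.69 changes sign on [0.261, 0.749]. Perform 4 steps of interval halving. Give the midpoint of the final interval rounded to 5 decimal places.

f(0.261000) = -0.391772, f(0.749000) = 0.424884 (opposite signs)
step 1: m = 0.505000, f(m) = -0.033014 < 0 → root in [0.505000, 0.749000]
step 2: m = 0.627000, f(m) = 0.181986 > 0 → root in [0.505000, 0.627000]
step 3: m = 0.566000, f(m) = 0.071208 > 0 → root in [0.505000, 0.566000]
step 4: m = 0.535500, f(m) = 0.018302 > 0 → root in [0.505000, 0.535500]
Midpoint of [0.505000, 0.535500] = 0.520250

0.52025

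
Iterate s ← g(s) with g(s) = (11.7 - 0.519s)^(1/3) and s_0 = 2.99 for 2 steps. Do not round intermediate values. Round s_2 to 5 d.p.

2.19505

s_1 = g(2.990000) = 2.165025
s_2 = g(2.165025) = 2.195054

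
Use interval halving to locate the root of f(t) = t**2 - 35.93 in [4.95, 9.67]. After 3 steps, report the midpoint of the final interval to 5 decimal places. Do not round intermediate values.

5.83500

f(4.950000) = -11.427500, f(9.670000) = 57.578900 (opposite signs)
step 1: m = 7.310000, f(m) = 17.506100 > 0 → root in [4.950000, 7.310000]
step 2: m = 6.130000, f(m) = 1.646900 > 0 → root in [4.950000, 6.130000]
step 3: m = 5.540000, f(m) = -5.238400 < 0 → root in [5.540000, 6.130000]
Midpoint of [5.540000, 6.130000] = 5.835000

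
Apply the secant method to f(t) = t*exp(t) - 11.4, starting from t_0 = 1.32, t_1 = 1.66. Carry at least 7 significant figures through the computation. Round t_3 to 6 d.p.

1.821325

Secant update: t_(k+1) = t_k − f(t_k)·(t_k − t_(k-1))/(f(t_k) − f(t_(k-1))).
f(t_0) = -6.458684, f(t_1) = -2.669544
t_2 = 1.660000 - (-2.669544)·(1.660000 - 1.320000)/(-2.669544 - (-6.458684)) = 1.899539; f(t_2) = 1.294255
t_3 = 1.899539 - (1.294255)·(1.899539 - 1.660000)/(1.294255 - (-2.669544)) = 1.821325; f(t_3) = -0.144141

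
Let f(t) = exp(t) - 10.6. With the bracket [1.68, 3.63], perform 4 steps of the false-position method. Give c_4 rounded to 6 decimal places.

False-position update: c = (a·f(b) − b·f(a))/(f(b) − f(a)); replace the endpoint whose sign matches f(c).
f(1.680000) = -5.234444, f(3.630000) = 27.112817
step 1: c = 1.995550, f(c) = -3.243755 < 0 → new bracket [1.995550, 3.630000]
step 2: c = 2.170199, f(c) = -1.839973 < 0 → new bracket [2.170199, 3.630000]
step 3: c = 2.262971, f(c) = -0.988402 < 0 → new bracket [2.262971, 3.630000]
step 4: c = 2.311053, f(c) = -0.514962 < 0 → new bracket [2.311053, 3.630000]

2.311053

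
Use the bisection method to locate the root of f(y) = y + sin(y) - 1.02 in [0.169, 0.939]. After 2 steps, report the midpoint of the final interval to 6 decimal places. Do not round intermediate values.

0.457750

f(0.169000) = -0.682803, f(0.939000) = 0.725968 (opposite signs)
step 1: m = 0.554000, f(m) = 0.060093 > 0 → root in [0.169000, 0.554000]
step 2: m = 0.361500, f(m) = -0.304822 < 0 → root in [0.361500, 0.554000]
Midpoint of [0.361500, 0.554000] = 0.457750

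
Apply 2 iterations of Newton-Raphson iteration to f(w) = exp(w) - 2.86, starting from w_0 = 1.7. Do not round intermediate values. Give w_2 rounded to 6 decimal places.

1.064746

Newton update: w ← w − f(w)/f'(w).
f'(w) = exp(w)
w_0 = 1.700000: f = 2.613947, f' = 5.473947 → w_1 = 1.700000 - (2.613947)/(5.473947) = 1.222475
w_1 = 1.222475: f = 0.535581, f' = 3.395581 → w_2 = 1.222475 - (0.535581)/(3.395581) = 1.064746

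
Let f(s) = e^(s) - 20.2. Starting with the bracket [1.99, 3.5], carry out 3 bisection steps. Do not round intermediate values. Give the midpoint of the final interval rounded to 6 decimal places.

f(1.990000) = -12.884466, f(3.500000) = 12.915452 (opposite signs)
step 1: m = 2.745000, f(m) = -4.635386 < 0 → root in [2.745000, 3.500000]
step 2: m = 3.122500, f(m) = 2.503066 > 0 → root in [2.745000, 3.122500]
step 3: m = 2.933750, f(m) = -1.402009 < 0 → root in [2.933750, 3.122500]
Midpoint of [2.933750, 3.122500] = 3.028125

3.028125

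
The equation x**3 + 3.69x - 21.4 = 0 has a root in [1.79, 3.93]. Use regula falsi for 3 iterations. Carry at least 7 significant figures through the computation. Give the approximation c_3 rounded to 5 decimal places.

f(1.790000) = -9.059561, f(3.930000) = 53.800157
step 1: c = 2.098424, f(c) = -4.416646 < 0 → new bracket [2.098424, 3.930000]
step 2: c = 2.237378, f(c) = -1.944080 < 0 → new bracket [2.237378, 3.930000]
step 3: c = 2.296408, f(c) = -0.816174 < 0 → new bracket [2.296408, 3.930000]

2.29641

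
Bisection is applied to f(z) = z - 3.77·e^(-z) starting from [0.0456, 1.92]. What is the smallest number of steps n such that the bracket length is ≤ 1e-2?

Initial width b − a = 1.92 − 0.0456 = 1.874400.
After n steps the width is (b−a)/2^n; need (b−a)/2^n ≤ 1e-2.
So n ≥ log₂(1.874400/1e-2) = log₂(187.4400) ≈ 7.5503.
Hence n = 8.

8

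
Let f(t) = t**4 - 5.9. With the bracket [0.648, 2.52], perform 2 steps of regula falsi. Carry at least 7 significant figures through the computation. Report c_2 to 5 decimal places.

False-position update: c = (a·f(b) − b·f(a))/(f(b) − f(a)); replace the endpoint whose sign matches f(c).
f(0.648000) = -5.723681, f(2.520000) = 34.427580
step 1: c = 0.914859, f(c) = -5.199486 < 0 → new bracket [0.914859, 2.520000]
step 2: c = 1.125470, f(c) = -4.295513 < 0 → new bracket [1.125470, 2.520000]

1.12547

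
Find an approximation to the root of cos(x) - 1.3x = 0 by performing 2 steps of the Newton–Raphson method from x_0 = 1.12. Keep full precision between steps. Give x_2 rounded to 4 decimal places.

f'(x) = -sin(x) - 1.3
x_0 = 1.120000: f = -1.020318, f' = -2.200100 → x_1 = 1.120000 - (-1.020318)/(-2.200100) = 0.656240
x_1 = 0.656240: f = -0.060821, f' = -1.910143 → x_2 = 0.656240 - (-0.060821)/(-1.910143) = 0.624399

0.6244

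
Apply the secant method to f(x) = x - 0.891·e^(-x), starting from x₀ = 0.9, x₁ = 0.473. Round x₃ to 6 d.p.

f(x_0) = 0.537746, f(x_1) = -0.082209
x_2 = 0.473000 - (-0.082209)·(0.473000 - 0.900000)/(-0.082209 - (0.537746)) = 0.529622; f(x_2) = 0.004977
x_3 = 0.529622 - (0.004977)·(0.529622 - 0.473000)/(0.004977 - (-0.082209)) = 0.526390; f(x_3) = 0.000046

0.526390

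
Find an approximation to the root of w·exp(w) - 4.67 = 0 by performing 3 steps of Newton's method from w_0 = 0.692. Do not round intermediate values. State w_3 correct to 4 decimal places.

f'(w) = (w + 1)·exp(w)
w_0 = 0.692000: f = -3.287587, f' = 3.380120 → w_1 = 0.692000 - (-3.287587)/(3.380120) = 1.664624
w_1 = 1.664624: f = 4.125354, f' = 14.079042 → w_2 = 1.664624 - (4.125354)/(14.079042) = 1.371610
w_2 = 1.371610: f = 0.736467, f' = 9.348161 → w_3 = 1.371610 - (0.736467)/(9.348161) = 1.292828

1.2928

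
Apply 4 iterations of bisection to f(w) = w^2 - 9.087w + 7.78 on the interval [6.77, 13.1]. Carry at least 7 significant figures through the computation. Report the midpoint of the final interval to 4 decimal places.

f(6.770000) = -7.906090, f(13.100000) = 60.350300 (opposite signs)
step 1: m = 9.935000, f(m) = 16.204880 > 0 → root in [6.770000, 9.935000]
step 2: m = 8.352500, f(m) = 1.645089 > 0 → root in [6.770000, 8.352500]
step 3: m = 7.561250, f(m) = -3.756577 < 0 → root in [7.561250, 8.352500]
step 4: m = 7.956875, f(m) = -1.212263 < 0 → root in [7.956875, 8.352500]
Midpoint of [7.956875, 8.352500] = 8.154687

8.1547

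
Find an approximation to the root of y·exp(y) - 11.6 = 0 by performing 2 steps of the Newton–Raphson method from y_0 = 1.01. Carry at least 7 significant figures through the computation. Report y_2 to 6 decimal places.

2.122969

f'(y) = (y + 1)·exp(y)
y_0 = 1.010000: f = -8.826943, f' = 5.518658 → y_1 = 1.010000 - (-8.826943)/(5.518658) = 2.609473
y_1 = 2.609473: f = 23.867646, f' = 49.059528 → y_2 = 2.609473 - (23.867646)/(49.059528) = 2.122969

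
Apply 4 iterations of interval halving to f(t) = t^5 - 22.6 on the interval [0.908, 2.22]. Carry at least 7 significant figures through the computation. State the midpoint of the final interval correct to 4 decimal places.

1.8510

f(0.908000) = -21.982795, f(2.220000) = 31.321861 (opposite signs)
step 1: m = 1.564000, f(m) = -13.241985 < 0 → root in [1.564000, 2.220000]
step 2: m = 1.892000, f(m) = 1.644077 > 0 → root in [1.564000, 1.892000]
step 3: m = 1.728000, f(m) = -7.192978 < 0 → root in [1.728000, 1.892000]
step 4: m = 1.810000, f(m) = -3.173576 < 0 → root in [1.810000, 1.892000]
Midpoint of [1.810000, 1.892000] = 1.851000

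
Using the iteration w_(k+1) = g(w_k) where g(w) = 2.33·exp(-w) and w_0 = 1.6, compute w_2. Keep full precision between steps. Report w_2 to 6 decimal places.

w_1 = g(1.600000) = 0.470419
w_2 = g(0.470419) = 1.455645

1.455645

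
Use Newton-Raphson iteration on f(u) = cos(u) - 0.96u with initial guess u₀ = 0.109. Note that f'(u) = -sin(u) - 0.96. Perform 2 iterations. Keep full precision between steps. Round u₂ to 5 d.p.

Newton update: u ← u − f(u)/f'(u).
u_0 = 0.109000: f = 0.889425, f' = -1.068784 → u_1 = 0.109000 - (0.889425)/(-1.068784) = 0.941184
u_1 = 0.941184: f = -0.314705, f' = -1.768256 → u_2 = 0.941184 - (-0.314705)/(-1.768256) = 0.763209

0.76321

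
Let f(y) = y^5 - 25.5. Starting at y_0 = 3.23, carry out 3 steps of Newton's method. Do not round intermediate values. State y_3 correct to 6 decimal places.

1.982270

f'(y) = 5y^4
y_0 = 3.230000: f = 326.070650, f' = 544.227012 → y_1 = 3.230000 - (326.070650)/(544.227012) = 2.630855
y_1 = 2.630855: f = 100.533191, f' = 239.528916 → y_2 = 2.630855 - (100.533191)/(239.528916) = 2.211143
y_2 = 2.211143: f = 27.354804, f' = 119.519173 → y_3 = 2.211143 - (27.354804)/(119.519173) = 1.982270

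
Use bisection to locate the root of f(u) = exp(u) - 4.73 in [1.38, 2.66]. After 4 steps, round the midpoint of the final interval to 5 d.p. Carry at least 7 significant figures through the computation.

f(1.380000) = -0.755098, f(2.660000) = 9.566289 (opposite signs)
step 1: m = 2.020000, f(m) = 2.808325 > 0 → root in [1.380000, 2.020000]
step 2: m = 1.700000, f(m) = 0.743947 > 0 → root in [1.380000, 1.700000]
step 3: m = 1.540000, f(m) = -0.065410 < 0 → root in [1.540000, 1.700000]
step 4: m = 1.620000, f(m) = 0.323090 > 0 → root in [1.540000, 1.620000]
Midpoint of [1.540000, 1.620000] = 1.580000

1.58000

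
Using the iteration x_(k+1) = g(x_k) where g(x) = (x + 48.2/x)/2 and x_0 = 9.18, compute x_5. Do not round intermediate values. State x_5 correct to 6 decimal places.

x_1 = g(9.180000) = 7.215272
x_2 = g(7.215272) = 6.947773
x_3 = g(6.947773) = 6.942624
x_4 = g(6.942624) = 6.942622
x_5 = g(6.942622) = 6.942622

6.942622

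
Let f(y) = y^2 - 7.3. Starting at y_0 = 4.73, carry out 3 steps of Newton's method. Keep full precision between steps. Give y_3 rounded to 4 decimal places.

f'(y) = 2y
y_0 = 4.730000: f = 15.072900, f' = 9.460000 → y_1 = 4.730000 - (15.072900)/(9.460000) = 3.136670
y_1 = 3.136670: f = 2.538700, f' = 6.273340 → y_2 = 3.136670 - (2.538700)/(6.273340) = 2.731989
y_2 = 2.731989: f = 0.163766, f' = 5.463979 → y_3 = 2.731989 - (0.163766)/(5.463979) = 2.702017

2.7020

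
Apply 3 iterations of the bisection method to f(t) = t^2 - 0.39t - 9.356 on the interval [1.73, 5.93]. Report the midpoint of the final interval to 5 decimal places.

f(1.730000) = -7.037800, f(5.930000) = 23.496200 (opposite signs)
step 1: m = 3.830000, f(m) = 3.819200 > 0 → root in [1.730000, 3.830000]
step 2: m = 2.780000, f(m) = -2.711800 < 0 → root in [2.780000, 3.830000]
step 3: m = 3.305000, f(m) = 0.278075 > 0 → root in [2.780000, 3.305000]
Midpoint of [2.780000, 3.305000] = 3.042500

3.04250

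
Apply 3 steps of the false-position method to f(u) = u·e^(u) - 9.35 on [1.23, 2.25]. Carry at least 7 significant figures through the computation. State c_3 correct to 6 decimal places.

f(1.230000) = -5.141888, f(2.250000) = 11.997406
step 1: c = 1.536006, f(c) = -2.213721 < 0 → new bracket [1.536006, 2.250000]
step 2: c = 1.647228, f(c) = -0.796667 < 0 → new bracket [1.647228, 2.250000]
step 3: c = 1.684761, f(c) = -0.267177 < 0 → new bracket [1.684761, 2.250000]

1.684761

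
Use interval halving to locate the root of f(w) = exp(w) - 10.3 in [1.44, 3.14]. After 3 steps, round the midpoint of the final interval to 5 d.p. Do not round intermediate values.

2.39625

f(1.440000) = -6.079304, f(3.140000) = 12.803867 (opposite signs)
step 1: m = 2.290000, f(m) = -0.425062 < 0 → root in [2.290000, 3.140000]
step 2: m = 2.715000, f(m) = 4.804610 > 0 → root in [2.290000, 2.715000]
step 3: m = 2.502500, f(m) = 1.912988 > 0 → root in [2.290000, 2.502500]
Midpoint of [2.290000, 2.502500] = 2.396250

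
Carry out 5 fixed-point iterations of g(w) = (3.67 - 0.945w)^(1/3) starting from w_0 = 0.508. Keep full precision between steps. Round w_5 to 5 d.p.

w_1 = g(0.508000) = 1.472067
w_2 = g(1.472067) = 1.315957
w_3 = g(1.315957) = 1.343761
w_4 = g(1.343761) = 1.338893
w_5 = g(1.338893) = 1.339748

1.33975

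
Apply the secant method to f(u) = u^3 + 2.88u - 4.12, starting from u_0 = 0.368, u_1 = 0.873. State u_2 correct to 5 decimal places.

1.10244

f(u_0) = -3.010324, f(u_1) = -0.940421
u_2 = 0.873000 - (-0.940421)·(0.873000 - 0.368000)/(-0.940421 - (-3.010324)) = 1.102437; f(u_2) = 0.394886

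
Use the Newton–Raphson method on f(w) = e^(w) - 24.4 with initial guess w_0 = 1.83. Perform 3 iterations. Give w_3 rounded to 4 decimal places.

3.4232

Newton update: w ← w − f(w)/f'(w).
f'(w) = e^(w)
w_0 = 1.830000: f = -18.166113, f' = 6.233887 → w_1 = 1.830000 - (-18.166113)/(6.233887) = 4.744091
w_1 = 4.744091: f = 90.503317, f' = 114.903317 → w_2 = 4.744091 - (90.503317)/(114.903317) = 3.956443
w_2 = 3.956443: f = 27.871093, f' = 52.271093 → w_3 = 3.956443 - (27.871093)/(52.271093) = 3.423241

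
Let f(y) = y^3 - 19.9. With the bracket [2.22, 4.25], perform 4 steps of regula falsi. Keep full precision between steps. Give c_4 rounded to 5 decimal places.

2.69510

False-position update: c = (a·f(b) − b·f(a))/(f(b) − f(a)); replace the endpoint whose sign matches f(c).
f(2.220000) = -8.958952, f(4.250000) = 56.865625
step 1: c = 2.496290, f(c) = -4.344459 < 0 → new bracket [2.496290, 4.250000]
step 2: c = 2.620762, f(c) = -1.899582 < 0 → new bracket [2.620762, 4.250000]
step 3: c = 2.673427, f(c) = -0.792457 < 0 → new bracket [2.673427, 4.250000]
step 4: c = 2.695095, f(c) = -0.324072 < 0 → new bracket [2.695095, 4.250000]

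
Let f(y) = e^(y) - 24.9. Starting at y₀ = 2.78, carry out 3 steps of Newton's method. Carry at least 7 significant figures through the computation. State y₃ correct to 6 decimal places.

3.214885

f'(y) = e^(y)
y_0 = 2.780000: f = -8.780979, f' = 16.119021 → y_1 = 2.780000 - (-8.780979)/(16.119021) = 3.324759
y_1 = 3.324759: f = 2.892295, f' = 27.792295 → y_2 = 3.324759 - (2.892295)/(27.792295) = 3.220691
y_2 = 3.220691: f = 0.145410, f' = 25.045410 → y_3 = 3.220691 - (0.145410)/(25.045410) = 3.214885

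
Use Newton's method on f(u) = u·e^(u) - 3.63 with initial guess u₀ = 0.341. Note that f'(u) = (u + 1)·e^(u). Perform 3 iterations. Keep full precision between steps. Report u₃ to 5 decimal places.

Newton update: u ← u − f(u)/f'(u).
u_0 = 0.341000: f = -3.150434, f' = 1.885920 → u_1 = 0.341000 - (-3.150434)/(1.885920) = 2.011502
u_1 = 2.011502: f = 11.405054, f' = 22.509594 → u_2 = 2.011502 - (11.405054)/(22.509594) = 1.504827
u_2 = 1.504827: f = 3.146802, f' = 11.280177 → u_3 = 1.504827 - (3.146802)/(11.280177) = 1.225860

1.22586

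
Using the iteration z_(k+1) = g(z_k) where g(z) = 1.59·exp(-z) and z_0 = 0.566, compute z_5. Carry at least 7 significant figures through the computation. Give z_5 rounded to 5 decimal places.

z_1 = g(0.566000) = 0.902789
z_2 = g(0.902789) = 0.644645
z_3 = g(0.644645) = 0.834510
z_4 = g(0.834510) = 0.690199
z_5 = g(0.690199) = 0.797347

0.79735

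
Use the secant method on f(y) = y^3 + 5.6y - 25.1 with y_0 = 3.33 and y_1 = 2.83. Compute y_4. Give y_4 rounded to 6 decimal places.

2.303320

Secant update: y_(k+1) = y_k − f(y_k)·(y_k − y_(k-1))/(f(y_k) − f(y_(k-1))).
f(y_0) = 30.474037, f(y_1) = 13.413187
y_2 = 2.830000 - (13.413187)·(2.830000 - 3.330000)/(13.413187 - (30.474037)) = 2.436902; f(y_2) = 3.018162
y_3 = 2.436902 - (3.018162)·(2.436902 - 2.830000)/(3.018162 - (13.413187)) = 2.322767; f(y_3) = 0.439389
y_4 = 2.322767 - (0.439389)·(2.322767 - 2.436902)/(0.439389 - (3.018162)) = 2.303320; f(y_4) = 0.018348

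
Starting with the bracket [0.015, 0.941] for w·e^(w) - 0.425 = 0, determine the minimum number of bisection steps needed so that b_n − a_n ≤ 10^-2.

7

Initial width b − a = 0.941 − 0.015 = 0.926000.
After n steps the width is (b−a)/2^n; need (b−a)/2^n ≤ 10^-2.
So n ≥ log₂(0.926000/10^-2) = log₂(92.6000) ≈ 6.5329.
Hence n = 7.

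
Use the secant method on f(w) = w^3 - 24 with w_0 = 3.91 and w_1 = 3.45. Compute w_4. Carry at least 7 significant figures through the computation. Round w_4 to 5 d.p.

f(w_0) = 35.776471, f(w_1) = 17.063625
w_2 = 3.450000 - (17.063625)·(3.450000 - 3.910000)/(17.063625 - (35.776471)) = 3.030541; f(w_2) = 3.833036
w_3 = 3.030541 - (3.833036)·(3.030541 - 3.450000)/(3.833036 - (17.063625)) = 2.909020; f(w_3) = 0.617277
w_4 = 2.909020 - (0.617277)·(2.909020 - 3.030541)/(0.617277 - (3.833036)) = 2.885693; f(w_4) = 0.029819

2.88569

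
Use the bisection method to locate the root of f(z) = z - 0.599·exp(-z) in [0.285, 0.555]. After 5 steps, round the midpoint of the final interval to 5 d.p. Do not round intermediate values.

0.39891

f(0.285000) = -0.165457, f(0.555000) = 0.211131 (opposite signs)
step 1: m = 0.420000, f(m) = 0.026429 > 0 → root in [0.285000, 0.420000]
step 2: m = 0.352500, f(m) = -0.068554 < 0 → root in [0.352500, 0.420000]
step 3: m = 0.386250, f(m) = -0.020831 < 0 → root in [0.386250, 0.420000]
step 4: m = 0.403125, f(m) = 0.002856 > 0 → root in [0.386250, 0.403125]
step 5: m = 0.394688, f(m) = -0.008973 < 0 → root in [0.394688, 0.403125]
Midpoint of [0.394688, 0.403125] = 0.398906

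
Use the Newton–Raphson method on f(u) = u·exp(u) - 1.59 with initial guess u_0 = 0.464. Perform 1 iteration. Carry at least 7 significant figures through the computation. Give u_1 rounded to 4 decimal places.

0.8299

f'(u) = (u + 1)·exp(u)
u_0 = 0.464000: f = -0.852044, f' = 2.328379 → u_1 = 0.464000 - (-0.852044)/(2.328379) = 0.829939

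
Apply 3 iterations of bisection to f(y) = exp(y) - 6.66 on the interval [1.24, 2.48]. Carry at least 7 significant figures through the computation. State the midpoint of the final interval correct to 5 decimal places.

f(1.240000) = -3.204387, f(2.480000) = 5.281264 (opposite signs)
step 1: m = 1.860000, f(m) = -0.236263 < 0 → root in [1.860000, 2.480000]
step 2: m = 2.170000, f(m) = 2.098284 > 0 → root in [1.860000, 2.170000]
step 3: m = 2.015000, f(m) = 0.840727 > 0 → root in [1.860000, 2.015000]
Midpoint of [1.860000, 2.015000] = 1.937500

1.93750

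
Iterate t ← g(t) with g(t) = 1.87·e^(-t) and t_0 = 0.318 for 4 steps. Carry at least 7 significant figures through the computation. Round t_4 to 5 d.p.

0.58768

t_1 = g(0.318000) = 1.360617
t_2 = g(1.360617) = 0.479660
t_3 = g(0.479660) = 1.157519
t_4 = g(1.157519) = 0.587675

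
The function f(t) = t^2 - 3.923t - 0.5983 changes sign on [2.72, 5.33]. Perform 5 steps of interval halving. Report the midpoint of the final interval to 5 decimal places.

f(2.720000) = -3.870460, f(5.330000) = 6.901010 (opposite signs)
step 1: m = 4.025000, f(m) = -0.187750 < 0 → root in [4.025000, 5.330000]
step 2: m = 4.677500, f(m) = 2.930874 > 0 → root in [4.025000, 4.677500]
step 3: m = 4.351250, f(m) = 1.265123 > 0 → root in [4.025000, 4.351250]
step 4: m = 4.188125, f(m) = 0.512077 > 0 → root in [4.025000, 4.188125]
step 5: m = 4.106563, f(m) = 0.155511 > 0 → root in [4.025000, 4.106563]
Midpoint of [4.025000, 4.106563] = 4.065781

4.06578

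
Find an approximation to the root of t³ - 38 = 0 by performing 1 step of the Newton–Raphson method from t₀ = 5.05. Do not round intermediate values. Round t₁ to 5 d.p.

3.86335

f'(t) = 3t²
t_0 = 5.050000: f = 90.787625, f' = 76.507500 → t_1 = 5.050000 - (90.787625)/(76.507500) = 3.863350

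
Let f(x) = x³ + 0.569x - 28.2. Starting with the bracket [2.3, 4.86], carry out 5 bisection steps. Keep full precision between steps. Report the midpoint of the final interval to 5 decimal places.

2.98000

f(2.300000) = -14.724300, f(4.860000) = 89.356596 (opposite signs)
step 1: m = 3.580000, f(m) = 19.719732 > 0 → root in [2.300000, 3.580000]
step 2: m = 2.940000, f(m) = -1.114956 < 0 → root in [2.940000, 3.580000]
step 3: m = 3.260000, f(m) = 8.300916 > 0 → root in [2.940000, 3.260000]
step 4: m = 3.100000, f(m) = 3.354900 > 0 → root in [2.940000, 3.100000]
step 5: m = 3.020000, f(m) = 1.061988 > 0 → root in [2.940000, 3.020000]
Midpoint of [2.940000, 3.020000] = 2.980000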